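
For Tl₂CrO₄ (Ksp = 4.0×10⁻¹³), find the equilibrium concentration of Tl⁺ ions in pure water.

9.3×10⁻⁵ M

Tl₂CrO₄(s) ⇌ 2 Tl⁺(aq) + CrO₄²⁻(aq)
If s mol/L of Tl₂CrO₄ dissolves, [Tl⁺] = 2s and [CrO₄²⁻] = s.
Ksp = [Tl⁺]^2[CrO₄²⁻] = (2s)^2 · s = 4s^3 = 4.0×10⁻¹³
s = 4.6×10⁻⁵ M
[Tl⁺] = 2s = 9.3×10⁻⁵ M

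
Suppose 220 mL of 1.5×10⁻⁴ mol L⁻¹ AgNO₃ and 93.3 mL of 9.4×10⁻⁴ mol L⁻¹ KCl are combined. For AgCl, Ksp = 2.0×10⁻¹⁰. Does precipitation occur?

The combined volume is 313.3 mL.
[Ag⁺] = (1.5×10⁻⁴)(220)/313.3 = 1.1×10⁻⁴ mol L⁻¹
[Cl⁻] = (9.4×10⁻⁴)(93.3)/313.3 = 2.8×10⁻⁴ mol L⁻¹
Q = [Ag⁺][Cl⁻] = 2.9×10⁻⁸
Because Q > Ksp (2.9×10⁻⁸ vs 2.0×10⁻¹⁰), a precipitate of AgCl forms.

Yes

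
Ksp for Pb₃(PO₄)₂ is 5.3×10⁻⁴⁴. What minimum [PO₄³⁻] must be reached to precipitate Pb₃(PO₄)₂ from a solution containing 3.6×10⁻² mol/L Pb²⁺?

A salt starts to precipitate once the ion product Q reaches its Ksp.
Pb₃(PO₄)₂(s) ⇌ 3 Pb²⁺(aq) + 2 PO₄³⁻(aq)
Ksp = [Pb²⁺]^3[PO₄³⁻]^2 = [PO₄³⁻]^2(3.6×10⁻²)^3
[PO₄³⁻]^2 = 5.3×10⁻⁴⁴ / (3.6×10⁻²)^3 = 1.1×10⁻³⁹
[PO₄³⁻] = 3.4×10⁻²⁰ mol/L

3.4×10⁻²⁰ M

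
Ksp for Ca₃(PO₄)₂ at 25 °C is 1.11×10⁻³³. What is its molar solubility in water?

Ca₃(PO₄)₂(s) ⇌ 3 Ca²⁺(aq) + 2 PO₄³⁻(aq)
With molar solubility s: [Ca²⁺] = 3s, [PO₄³⁻] = 2s.
Ksp = [Ca²⁺]^3[PO₄³⁻]^2 = (3s)^3 · (2s)^2 = 108s^5
108s^5 = 1.11×10⁻³³  ⇒  s^5 = 1.03×10⁻³⁵
s = (1.03×10⁻³⁵)^(1/5) = 1.01×10⁻⁷ mol/L

1.01×10⁻⁷ M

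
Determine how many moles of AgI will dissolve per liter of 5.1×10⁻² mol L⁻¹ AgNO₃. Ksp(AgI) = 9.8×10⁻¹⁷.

1.9×10⁻¹⁵ M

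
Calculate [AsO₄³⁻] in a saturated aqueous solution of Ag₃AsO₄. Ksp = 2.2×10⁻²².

Ag₃AsO₄(s) ⇌ 3 Ag⁺(aq) + AsO₄³⁻(aq)
Let s be the molar solubility. Then [Ag⁺] = 3s and [AsO₄³⁻] = s.
Ksp = [Ag⁺]^3[AsO₄³⁻] = (3s)^3 · s = 27s^4 = 2.2×10⁻²²
s = 1.7×10⁻⁶ M
[AsO₄³⁻] = s = 1.7×10⁻⁶ M

1.7×10⁻⁶ M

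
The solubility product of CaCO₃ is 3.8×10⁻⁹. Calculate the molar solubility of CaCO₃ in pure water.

CaCO₃(s) ⇌ Ca²⁺(aq) + CO₃²⁻(aq)
For each mole of CaCO₃ that dissolves per liter, [Ca²⁺] = s and [CO₃²⁻] = s; let s denote this solubility.
Ksp = [Ca²⁺][CO₃²⁻] = s · s = s^2
s^2 = 3.8×10⁻⁹
s = 6.2×10⁻⁵ mol/L

6.2×10⁻⁵ M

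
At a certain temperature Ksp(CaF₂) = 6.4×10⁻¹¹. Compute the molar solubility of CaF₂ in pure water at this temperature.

2.5×10⁻⁴ M

CaF₂(s) ⇌ Ca²⁺(aq) + 2 F⁻(aq)
For each mole of CaF₂ that dissolves per liter, [Ca²⁺] = s and [F⁻] = 2s; let s denote this solubility.
Ksp = [Ca²⁺][F⁻]^2 = s · (2s)^2 = 4s^3
4s^3 = 6.4×10⁻¹¹  ⇒  s^3 = 1.6×10⁻¹¹
s = 2.5×10⁻⁴ M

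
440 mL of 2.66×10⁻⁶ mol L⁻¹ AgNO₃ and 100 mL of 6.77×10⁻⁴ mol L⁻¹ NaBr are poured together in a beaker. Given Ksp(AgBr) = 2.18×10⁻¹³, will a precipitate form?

Yes

After mixing, V = 440 mL + 100 mL = 540 mL.
[Ag⁺] = (2.66×10⁻⁶)(440)/540 = 2.17×10⁻⁶ mol L⁻¹
[Br⁻] = (6.77×10⁻⁴)(100)/540 = 1.25×10⁻⁴ mol L⁻¹
Q = [Ag⁺][Br⁻] = 2.72×10⁻¹⁰
Q = 2.72×10⁻¹⁰ > Ksp = 2.18×10⁻¹³, so the solution is supersaturated and AgBr precipitates.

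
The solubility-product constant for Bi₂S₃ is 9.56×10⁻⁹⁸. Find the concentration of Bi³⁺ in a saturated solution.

Bi₂S₃(s) ⇌ 2 Bi³⁺(aq) + 3 S²⁻(aq)
For each mole of Bi₂S₃ that dissolves per liter, [Bi³⁺] = 2s and [S²⁻] = 3s; let s denote this solubility.
Ksp = [Bi³⁺]^2[S²⁻]^3 = (2s)^2 · (3s)^3 = 108s^5 = 9.56×10⁻⁹⁸
s = 1.55×10⁻²⁰ mol L⁻¹
[Bi³⁺] = 2s = 3.09×10⁻²⁰ mol L⁻¹

3.09×10⁻²⁰ M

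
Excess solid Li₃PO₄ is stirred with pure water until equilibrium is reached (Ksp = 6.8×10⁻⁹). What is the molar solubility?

Li₃PO₄(s) ⇌ 3 Li⁺(aq) + PO₄³⁻(aq)
If s mol/L of Li₃PO₄ dissolves, [Li⁺] = 3s and [PO₄³⁻] = s.
Ksp = [Li⁺]^3[PO₄³⁻] = (3s)^3 · s = 27s^4
27s^4 = 6.8×10⁻⁹  ⇒  s^4 = 2.5×10⁻¹⁰
s = (2.5×10⁻¹⁰)^(1/4) = 4.0×10⁻³ M

4.0×10⁻³ M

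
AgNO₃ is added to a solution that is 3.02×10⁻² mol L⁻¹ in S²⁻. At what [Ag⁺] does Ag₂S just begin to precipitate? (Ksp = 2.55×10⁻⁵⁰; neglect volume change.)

9.19×10⁻²⁵ M

The threshold for precipitation is Q = Ksp.
Ag₂S(s) ⇌ 2 Ag⁺(aq) + S²⁻(aq)
Ksp = [Ag⁺]^2[S²⁻] = [Ag⁺]^2(3.02×10⁻²)
[Ag⁺]^2 = 2.55×10⁻⁵⁰ / (3.02×10⁻²) = 8.44×10⁻⁴⁹
[Ag⁺] = 9.19×10⁻²⁵ mol L⁻¹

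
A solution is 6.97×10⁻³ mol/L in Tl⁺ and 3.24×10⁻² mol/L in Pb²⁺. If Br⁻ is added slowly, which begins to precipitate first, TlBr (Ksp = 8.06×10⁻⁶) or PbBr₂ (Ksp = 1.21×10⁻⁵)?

TlBr

A salt starts to precipitate once the ion product Q reaches its Ksp.
For TlBr: [Br⁻] = (Ksp/[Tl⁺]) = 1.16×10⁻³ mol/L
For PbBr₂: [Br⁻] = (Ksp/[Pb²⁺])^(1/2) = 1.93×10⁻² mol/L
TlBr requires the lower [Br⁻], so it precipitates first.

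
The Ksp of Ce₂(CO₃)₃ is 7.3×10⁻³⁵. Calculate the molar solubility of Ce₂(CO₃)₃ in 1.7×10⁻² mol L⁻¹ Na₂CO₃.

1.9×10⁻¹⁵ M

Ce₂(CO₃)₃(s) ⇌ 2 Ce³⁺(aq) + 3 CO₃²⁻(aq)
With CO₃²⁻ already at 1.7×10⁻² mol L⁻¹ and s small, take [CO₃²⁻] ≈ 1.7×10⁻² mol L⁻¹ and [Ce³⁺] = 2s.
Ksp = [Ce³⁺]^2[CO₃²⁻]^3 = (2s)^2(1.7×10⁻²)^3
(2s)^2 = 7.3×10⁻³⁵ / (1.7×10⁻²)^3 = 1.5×10⁻²⁹
s = 1.9×10⁻¹⁵ mol L⁻¹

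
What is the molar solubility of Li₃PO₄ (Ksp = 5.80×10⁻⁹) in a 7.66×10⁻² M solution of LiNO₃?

1.29×10⁻⁵ M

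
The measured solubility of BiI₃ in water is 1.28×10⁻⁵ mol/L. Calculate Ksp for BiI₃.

BiI₃(s) ⇌ Bi³⁺(aq) + 3 I⁻(aq)
If s mol/L of BiI₃ dissolves, [Bi³⁺] = s and [I⁻] = 3s.
Ksp = [Bi³⁺][I⁻]^3 = s · (3s)^3 = 27s^4
Ksp = 27 × (1.28×10⁻⁵)^4 = 7.25×10⁻¹⁹

Ksp = 7.25×10⁻¹⁹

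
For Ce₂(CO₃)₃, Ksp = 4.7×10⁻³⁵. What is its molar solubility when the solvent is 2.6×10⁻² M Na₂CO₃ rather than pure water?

8.2×10⁻¹⁶ M

Ce₂(CO₃)₃(s) ⇌ 2 Ce³⁺(aq) + 3 CO₃²⁻(aq)
Let s be the solubility of Ce₂(CO₃)₃ here. The common ion gives [CO₃²⁻] ≈ 2.6×10⁻² M, and [Ce³⁺] = 2s.
Ksp = [Ce³⁺]^2[CO₃²⁻]^3 = (2s)^2(2.6×10⁻²)^3
(2s)^2 = 4.7×10⁻³⁵ / (2.6×10⁻²)^3 = 2.7×10⁻³⁰
s = 8.2×10⁻¹⁶ M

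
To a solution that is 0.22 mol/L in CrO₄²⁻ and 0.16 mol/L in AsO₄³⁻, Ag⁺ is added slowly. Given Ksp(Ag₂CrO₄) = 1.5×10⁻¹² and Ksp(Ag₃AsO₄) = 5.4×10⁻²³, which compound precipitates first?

Each salt precipitates once Q = Ksp for that salt.
For Ag₂CrO₄: [Ag⁺] = (Ksp/[CrO₄²⁻])^(1/2) = 2.6×10⁻⁶ mol/L
For Ag₃AsO₄: [Ag⁺] = (Ksp/[AsO₄³⁻])^(1/3) = 7.0×10⁻⁸ mol/L
The smaller threshold [Ag⁺] is reached first, so Ag₃AsO₄ precipitates first.

Ag₃AsO₄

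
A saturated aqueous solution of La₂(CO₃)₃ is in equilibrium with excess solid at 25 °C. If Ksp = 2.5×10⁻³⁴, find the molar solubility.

La₂(CO₃)₃(s) ⇌ 2 La³⁺(aq) + 3 CO₃²⁻(aq)
For each mole of La₂(CO₃)₃ that dissolves per liter, [La³⁺] = 2s and [CO₃²⁻] = 3s; let s denote this solubility.
Ksp = [La³⁺]^2[CO₃²⁻]^3 = (2s)^2 · (3s)^3 = 108s^5
108s^5 = 2.5×10⁻³⁴  ⇒  s^5 = 2.3×10⁻³⁶
Taking the 5th root, s = 7.5×10⁻⁸ M.

7.5×10⁻⁸ M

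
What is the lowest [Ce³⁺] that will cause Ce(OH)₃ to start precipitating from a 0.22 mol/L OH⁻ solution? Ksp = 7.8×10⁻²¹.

Precipitation begins when Q = Ksp.
Ce(OH)₃(s) ⇌ Ce³⁺(aq) + 3 OH⁻(aq)
Ksp = [Ce³⁺][OH⁻]^3 = [Ce³⁺](0.22)^3
[Ce³⁺] = 7.8×10⁻²¹ / (0.22)^3 = 7.3×10⁻¹⁹
[Ce³⁺] = 7.3×10⁻¹⁹ mol/L

7.3×10⁻¹⁹ M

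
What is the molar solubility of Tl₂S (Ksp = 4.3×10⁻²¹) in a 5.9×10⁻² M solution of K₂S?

Tl₂S(s) ⇌ 2 Tl⁺(aq) + S²⁻(aq)
Let s be the solubility of Tl₂S here. The common ion gives [S²⁻] ≈ 5.9×10⁻² M, and [Tl⁺] = 2s.
Ksp = [Tl⁺]^2[S²⁻] = (2s)^2(5.9×10⁻²)
(2s)^2 = 4.3×10⁻²¹ / (5.9×10⁻²) = 7.3×10⁻²⁰
s = 1.3×10⁻¹⁰ M

1.3×10⁻¹⁰ M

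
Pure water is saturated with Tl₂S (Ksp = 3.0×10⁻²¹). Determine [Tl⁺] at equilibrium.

1.8×10⁻⁷ M

Tl₂S(s) ⇌ 2 Tl⁺(aq) + S²⁻(aq)
If s mol/L of Tl₂S dissolves, [Tl⁺] = 2s and [S²⁻] = s.
Ksp = [Tl⁺]^2[S²⁻] = (2s)^2 · s = 4s^3 = 3.0×10⁻²¹
s = 9.1×10⁻⁸ M
[Tl⁺] = 2s = 1.8×10⁻⁷ M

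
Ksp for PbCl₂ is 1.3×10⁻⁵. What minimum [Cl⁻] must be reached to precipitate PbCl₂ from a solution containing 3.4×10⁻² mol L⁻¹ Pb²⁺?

2.0×10⁻² M

Each salt precipitates once Q = Ksp for that salt.
PbCl₂(s) ⇌ Pb²⁺(aq) + 2 Cl⁻(aq)
Ksp = [Pb²⁺][Cl⁻]^2 = [Cl⁻]^2(3.4×10⁻²)
[Cl⁻]^2 = 1.3×10⁻⁵ / (3.4×10⁻²) = 3.8×10⁻⁴
[Cl⁻] = 2.0×10⁻² mol L⁻¹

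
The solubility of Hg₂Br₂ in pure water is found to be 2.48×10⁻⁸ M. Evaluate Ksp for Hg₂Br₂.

Ksp = 6.10×10⁻²³

Hg₂Br₂(s) ⇌ Hg₂²⁺(aq) + 2 Br⁻(aq)
Let s be the molar solubility. Then [Hg₂²⁺] = s and [Br⁻] = 2s.
Ksp = [Hg₂²⁺][Br⁻]^2 = s · (2s)^2 = 4s^3
Ksp = 4 × (2.48×10⁻⁸)^3 = 6.10×10⁻²³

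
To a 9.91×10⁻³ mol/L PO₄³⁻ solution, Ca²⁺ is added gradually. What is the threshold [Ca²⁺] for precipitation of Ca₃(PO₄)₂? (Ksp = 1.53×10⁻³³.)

A salt starts to precipitate once the ion product Q reaches its Ksp.
Ca₃(PO₄)₂(s) ⇌ 3 Ca²⁺(aq) + 2 PO₄³⁻(aq)
Ksp = [Ca²⁺]^3[PO₄³⁻]^2 = [Ca²⁺]^3(9.91×10⁻³)^2
[Ca²⁺]^3 = 1.53×10⁻³³ / (9.91×10⁻³)^2 = 1.56×10⁻²⁹
[Ca²⁺] = 2.50×10⁻¹⁰ mol/L

2.50×10⁻¹⁰ M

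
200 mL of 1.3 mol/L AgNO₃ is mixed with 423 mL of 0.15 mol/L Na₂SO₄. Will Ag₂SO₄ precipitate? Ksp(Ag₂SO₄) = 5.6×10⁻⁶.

The combined volume is 623 mL.
[Ag⁺] = (1.3)(200)/623 = 0.42 mol/L
[SO₄²⁻] = (0.15)(423)/623 = 0.10 mol/L
Q = [Ag⁺]^2[SO₄²⁻] = 1.8×10⁻²
Because Q > Ksp (1.8×10⁻² vs 5.6×10⁻⁶), a precipitate of Ag₂SO₄ forms.

Yes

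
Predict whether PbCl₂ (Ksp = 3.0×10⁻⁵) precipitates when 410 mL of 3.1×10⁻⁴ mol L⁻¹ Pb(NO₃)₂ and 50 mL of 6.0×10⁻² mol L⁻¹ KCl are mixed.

After mixing, V = 410 mL + 50 mL = 460 mL.
[Pb²⁺] = (3.1×10⁻⁴)(410)/460 = 2.8×10⁻⁴ mol L⁻¹
[Cl⁻] = (6.0×10⁻²)(50)/460 = 6.5×10⁻³ mol L⁻¹
Q = [Pb²⁺][Cl⁻]^2 = 1.2×10⁻⁸
Q = 1.2×10⁻⁸ < Ksp = 3.0×10⁻⁵, so the solution is unsaturated and no precipitate forms.

No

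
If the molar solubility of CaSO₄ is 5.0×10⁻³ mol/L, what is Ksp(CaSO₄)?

Ksp = 2.5×10⁻⁵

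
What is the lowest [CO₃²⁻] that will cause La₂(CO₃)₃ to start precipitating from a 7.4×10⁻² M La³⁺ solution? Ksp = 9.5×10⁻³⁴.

5.6×10⁻¹¹ M

Precipitation begins when Q = Ksp.
La₂(CO₃)₃(s) ⇌ 2 La³⁺(aq) + 3 CO₃²⁻(aq)
Ksp = [La³⁺]^2[CO₃²⁻]^3 = [CO₃²⁻]^3(7.4×10⁻²)^2
[CO₃²⁻]^3 = 9.5×10⁻³⁴ / (7.4×10⁻²)^2 = 1.7×10⁻³¹
[CO₃²⁻] = 5.6×10⁻¹¹ M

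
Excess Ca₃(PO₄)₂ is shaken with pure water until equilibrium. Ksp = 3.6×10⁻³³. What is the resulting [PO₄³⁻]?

2.5×10⁻⁷ M

Ca₃(PO₄)₂(s) ⇌ 3 Ca²⁺(aq) + 2 PO₄³⁻(aq)
With molar solubility s: [Ca²⁺] = 3s, [PO₄³⁻] = 2s.
Ksp = [Ca²⁺]^3[PO₄³⁻]^2 = (3s)^3 · (2s)^2 = 108s^5 = 3.6×10⁻³³
s = 1.3×10⁻⁷ M
[PO₄³⁻] = 2s = 2.5×10⁻⁷ M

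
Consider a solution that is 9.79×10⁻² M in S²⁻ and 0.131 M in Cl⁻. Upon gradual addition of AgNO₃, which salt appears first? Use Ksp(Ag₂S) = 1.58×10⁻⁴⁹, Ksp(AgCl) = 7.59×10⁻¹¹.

Ag₂S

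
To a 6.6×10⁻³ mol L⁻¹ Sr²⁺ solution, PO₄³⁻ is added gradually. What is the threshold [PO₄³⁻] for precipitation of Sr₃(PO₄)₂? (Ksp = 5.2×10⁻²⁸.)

4.3×10⁻¹¹ M

Precipitation begins when Q = Ksp.
Sr₃(PO₄)₂(s) ⇌ 3 Sr²⁺(aq) + 2 PO₄³⁻(aq)
Ksp = [Sr²⁺]^3[PO₄³⁻]^2 = [PO₄³⁻]^2(6.6×10⁻³)^3
[PO₄³⁻]^2 = 5.2×10⁻²⁸ / (6.6×10⁻³)^3 = 1.8×10⁻²¹
[PO₄³⁻] = 4.3×10⁻¹¹ mol L⁻¹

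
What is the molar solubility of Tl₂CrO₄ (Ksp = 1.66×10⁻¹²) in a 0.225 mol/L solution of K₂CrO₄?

Tl₂CrO₄(s) ⇌ 2 Tl⁺(aq) + CrO₄²⁻(aq)
With CrO₄²⁻ already at 0.225 mol/L and s small, take [CrO₄²⁻] ≈ 0.225 mol/L and [Tl⁺] = 2s.
Ksp = [Tl⁺]^2[CrO₄²⁻] = (2s)^2(0.225)
(2s)^2 = 1.66×10⁻¹² / (0.225) = 7.38×10⁻¹²
s = 1.36×10⁻⁶ mol/L

1.36×10⁻⁶ M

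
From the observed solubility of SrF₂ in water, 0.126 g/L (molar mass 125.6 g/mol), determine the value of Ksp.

Ksp = 4.04×10⁻⁹

Molar solubility s = (0.126 g/L) / (125.6 g/mol) = 1.0032×10⁻³ mol/L
SrF₂(s) ⇌ Sr²⁺(aq) + 2 F⁻(aq)
If s mol/L of SrF₂ dissolves, [Sr²⁺] = s and [F⁻] = 2s.
Ksp = [Sr²⁺][F⁻]^2 = s · (2s)^2 = 4s^3
Ksp = 4 × (1.0032×10⁻³)^3 = 4.04×10⁻⁹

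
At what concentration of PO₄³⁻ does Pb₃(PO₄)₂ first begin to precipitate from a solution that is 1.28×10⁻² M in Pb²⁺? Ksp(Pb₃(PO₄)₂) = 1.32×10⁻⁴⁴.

Precipitation begins when Q = Ksp.
Pb₃(PO₄)₂(s) ⇌ 3 Pb²⁺(aq) + 2 PO₄³⁻(aq)
Ksp = [Pb²⁺]^3[PO₄³⁻]^2 = [PO₄³⁻]^2(1.28×10⁻²)^3
[PO₄³⁻]^2 = 1.32×10⁻⁴⁴ / (1.28×10⁻²)^3 = 6.29×10⁻³⁹
[PO₄³⁻] = 7.93×10⁻²⁰ M

7.93×10⁻²⁰ M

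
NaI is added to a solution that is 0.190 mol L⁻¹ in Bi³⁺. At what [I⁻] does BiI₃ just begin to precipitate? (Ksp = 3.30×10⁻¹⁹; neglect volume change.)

A salt starts to precipitate once the ion product Q reaches its Ksp.
BiI₃(s) ⇌ Bi³⁺(aq) + 3 I⁻(aq)
Ksp = [Bi³⁺][I⁻]^3 = [I⁻]^3(0.190)
[I⁻]^3 = 3.30×10⁻¹⁹ / (0.190) = 1.74×10⁻¹⁸
[I⁻] = 1.20×10⁻⁶ mol L⁻¹

1.20×10⁻⁶ M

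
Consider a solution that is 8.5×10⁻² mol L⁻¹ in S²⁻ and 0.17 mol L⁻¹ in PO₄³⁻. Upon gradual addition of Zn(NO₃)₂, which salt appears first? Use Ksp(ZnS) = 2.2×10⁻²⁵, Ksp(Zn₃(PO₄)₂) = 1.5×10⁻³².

ZnS

The threshold for precipitation is Q = Ksp.
For ZnS: [Zn²⁺] = (Ksp/[S²⁻]) = 2.6×10⁻²⁴ mol L⁻¹
For Zn₃(PO₄)₂: [Zn²⁺] = (Ksp/[PO₄³⁻]^2)^(1/3) = 8.0×10⁻¹¹ mol L⁻¹
ZnS requires the lower [Zn²⁺], so it precipitates first.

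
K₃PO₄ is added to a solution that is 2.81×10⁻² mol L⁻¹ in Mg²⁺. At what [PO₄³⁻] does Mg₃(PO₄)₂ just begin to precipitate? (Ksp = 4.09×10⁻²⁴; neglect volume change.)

4.29×10⁻¹⁰ M

A salt starts to precipitate once the ion product Q reaches its Ksp.
Mg₃(PO₄)₂(s) ⇌ 3 Mg²⁺(aq) + 2 PO₄³⁻(aq)
Ksp = [Mg²⁺]^3[PO₄³⁻]^2 = [PO₄³⁻]^2(2.81×10⁻²)^3
[PO₄³⁻]^2 = 4.09×10⁻²⁴ / (2.81×10⁻²)^3 = 1.84×10⁻¹⁹
[PO₄³⁻] = 4.29×10⁻¹⁰ mol L⁻¹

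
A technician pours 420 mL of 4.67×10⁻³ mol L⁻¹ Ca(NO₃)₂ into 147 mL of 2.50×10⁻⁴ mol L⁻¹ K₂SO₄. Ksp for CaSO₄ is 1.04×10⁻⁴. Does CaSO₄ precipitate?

The combined volume is 567 mL.
[Ca²⁺] = (4.67×10⁻³)(420)/567 = 3.46×10⁻³ mol L⁻¹
[SO₄²⁻] = (2.50×10⁻⁴)(147)/567 = 6.48×10⁻⁵ mol L⁻¹
Q = [Ca²⁺][SO₄²⁻] = 2.24×10⁻⁷
Q < Ksp (2.24×10⁻⁷ vs 1.04×10⁻⁴); the solution remains unsaturated and no precipitate forms.

No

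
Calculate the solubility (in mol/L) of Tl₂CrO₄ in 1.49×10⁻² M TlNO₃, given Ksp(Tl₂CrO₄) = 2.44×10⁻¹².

Tl₂CrO₄(s) ⇌ 2 Tl⁺(aq) + CrO₄²⁻(aq)
Tl⁺ is already present at 1.49×10⁻² M. If s mol/L of Tl₂CrO₄ dissolves, [CrO₄²⁻] = s while [Tl⁺] ≈ 1.49×10⁻² M.
Ksp = [Tl⁺]^2[CrO₄²⁻] = (1.49×10⁻²)^2s
s = 2.44×10⁻¹² / (1.49×10⁻²)^2 = 1.10×10⁻⁸
s = 1.10×10⁻⁸ M

1.10×10⁻⁸ M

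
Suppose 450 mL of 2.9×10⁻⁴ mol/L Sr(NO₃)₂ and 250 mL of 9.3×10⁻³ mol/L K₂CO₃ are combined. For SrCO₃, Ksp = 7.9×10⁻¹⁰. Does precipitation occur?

The combined volume is 700 mL.
[Sr²⁺] = (2.9×10⁻⁴)(450)/700 = 1.9×10⁻⁴ mol/L
[CO₃²⁻] = (9.3×10⁻³)(250)/700 = 3.3×10⁻³ mol/L
Q = [Sr²⁺][CO₃²⁻] = 6.2×10⁻⁷
Because Q > Ksp (6.2×10⁻⁷ vs 7.9×10⁻¹⁰), a precipitate of SrCO₃ forms.

Yes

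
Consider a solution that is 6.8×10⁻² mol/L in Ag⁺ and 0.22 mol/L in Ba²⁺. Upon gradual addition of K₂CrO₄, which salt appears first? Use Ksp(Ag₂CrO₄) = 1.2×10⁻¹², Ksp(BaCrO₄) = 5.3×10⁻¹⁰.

Ag₂CrO₄

Precipitation begins when Q = Ksp.
For Ag₂CrO₄: [CrO₄²⁻] = (Ksp/[Ag⁺]^2) = 2.6×10⁻¹⁰ mol/L
For BaCrO₄: [CrO₄²⁻] = (Ksp/[Ba²⁺]) = 2.4×10⁻⁹ mol/L
The smaller threshold [CrO₄²⁻] is reached first, so Ag₂CrO₄ precipitates first.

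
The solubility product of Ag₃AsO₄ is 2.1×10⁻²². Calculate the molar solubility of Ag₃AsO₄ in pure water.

1.7×10⁻⁶ M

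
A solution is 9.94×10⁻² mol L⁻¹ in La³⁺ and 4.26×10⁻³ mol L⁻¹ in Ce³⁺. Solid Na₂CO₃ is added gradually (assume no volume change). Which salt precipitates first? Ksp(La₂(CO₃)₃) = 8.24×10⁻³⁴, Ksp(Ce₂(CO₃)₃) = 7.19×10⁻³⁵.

La₂(CO₃)₃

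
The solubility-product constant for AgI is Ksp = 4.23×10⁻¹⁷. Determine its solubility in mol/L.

AgI(s) ⇌ Ag⁺(aq) + I⁻(aq)
Call the molar solubility s, so that [Ag⁺] = s and [I⁻] = s.
Ksp = [Ag⁺][I⁻] = s · s = s^2
s^2 = 4.23×10⁻¹⁷
s = (4.23×10⁻¹⁷)^(1/2) = 6.50×10⁻⁹ M

6.50×10⁻⁹ M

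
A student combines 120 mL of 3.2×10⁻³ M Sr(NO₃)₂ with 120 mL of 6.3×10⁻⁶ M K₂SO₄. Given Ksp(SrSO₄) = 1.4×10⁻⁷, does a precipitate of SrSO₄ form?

Total volume after mixing = 120 + 120 = 240 mL.
[Sr²⁺] = (3.2×10⁻³)(120)/240 = 1.6×10⁻³ M
[SO₄²⁻] = (6.3×10⁻⁶)(120)/240 = 3.2×10⁻⁶ M
Q = [Sr²⁺][SO₄²⁻] = 5.0×10⁻⁹
Since Q (5.0×10⁻⁹) is less than Ksp (1.4×10⁻⁷), no SrSO₄ precipitates.

No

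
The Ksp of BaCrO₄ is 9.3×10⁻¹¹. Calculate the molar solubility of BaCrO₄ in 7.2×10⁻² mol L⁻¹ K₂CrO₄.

1.3×10⁻⁹ M

BaCrO₄(s) ⇌ Ba²⁺(aq) + CrO₄²⁻(aq)
CrO₄²⁻ is already present at 7.2×10⁻² mol L⁻¹. If s mol/L of BaCrO₄ dissolves, [Ba²⁺] = s while [CrO₄²⁻] ≈ 7.2×10⁻² mol L⁻¹.
Ksp = [Ba²⁺][CrO₄²⁻] = s(7.2×10⁻²)
s = 9.3×10⁻¹¹ / (7.2×10⁻²) = 1.3×10⁻⁹
s = 1.3×10⁻⁹ mol L⁻¹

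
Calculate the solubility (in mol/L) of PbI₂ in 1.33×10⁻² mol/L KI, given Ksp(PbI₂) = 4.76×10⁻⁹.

2.69×10⁻⁵ M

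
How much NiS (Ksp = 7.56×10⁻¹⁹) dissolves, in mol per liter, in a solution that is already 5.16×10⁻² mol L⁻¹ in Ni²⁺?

NiS(s) ⇌ Ni²⁺(aq) + S²⁻(aq)
Let s be the solubility of NiS here. The common ion gives [Ni²⁺] ≈ 5.16×10⁻² mol L⁻¹, and [S²⁻] = s.
Ksp = [Ni²⁺][S²⁻] = (5.16×10⁻²)s
s = 7.56×10⁻¹⁹ / (5.16×10⁻²) = 1.47×10⁻¹⁷
s = 1.47×10⁻¹⁷ mol L⁻¹

1.47×10⁻¹⁷ M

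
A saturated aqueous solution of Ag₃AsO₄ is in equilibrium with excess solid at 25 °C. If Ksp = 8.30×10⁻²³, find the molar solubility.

1.32×10⁻⁶ M

Ag₃AsO₄(s) ⇌ 3 Ag⁺(aq) + AsO₄³⁻(aq)
If s mol/L of Ag₃AsO₄ dissolves, [Ag⁺] = 3s and [AsO₄³⁻] = s.
Ksp = [Ag⁺]^3[AsO₄³⁻] = (3s)^3 · s = 27s^4
27s^4 = 8.30×10⁻²³  ⇒  s^4 = 3.07×10⁻²⁴
Taking the 4th root, s = 1.32×10⁻⁶ mol/L.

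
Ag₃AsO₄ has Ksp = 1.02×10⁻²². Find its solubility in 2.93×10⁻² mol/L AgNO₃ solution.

Ag₃AsO₄(s) ⇌ 3 Ag⁺(aq) + AsO₄³⁻(aq)
With Ag⁺ already at 2.93×10⁻² mol/L and s small, take [Ag⁺] ≈ 2.93×10⁻² mol/L and [AsO₄³⁻] = s.
Ksp = [Ag⁺]^3[AsO₄³⁻] = (2.93×10⁻²)^3s
s = 1.02×10⁻²² / (2.93×10⁻²)^3 = 4.06×10⁻¹⁸
s = 4.06×10⁻¹⁸ mol/L

4.06×10⁻¹⁸ M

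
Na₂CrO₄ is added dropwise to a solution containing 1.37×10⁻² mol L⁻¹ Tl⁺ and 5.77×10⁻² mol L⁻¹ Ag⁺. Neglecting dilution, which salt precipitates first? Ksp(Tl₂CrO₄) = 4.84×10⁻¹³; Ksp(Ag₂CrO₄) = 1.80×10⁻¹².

Precipitation of each salt begins when its ion product equals Ksp.
For Tl₂CrO₄: [CrO₄²⁻] = (Ksp/[Tl⁺]^2) = 2.58×10⁻⁹ mol L⁻¹
For Ag₂CrO₄: [CrO₄²⁻] = (Ksp/[Ag⁺]^2) = 5.41×10⁻¹⁰ mol L⁻¹
Since Ag₂CrO₄ needs less CrO₄²⁻ to reach saturation, it precipitates first.

Ag₂CrO₄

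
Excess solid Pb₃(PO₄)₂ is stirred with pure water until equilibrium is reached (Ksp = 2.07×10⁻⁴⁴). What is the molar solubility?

7.19×10⁻¹⁰ M

Pb₃(PO₄)₂(s) ⇌ 3 Pb²⁺(aq) + 2 PO₄³⁻(aq)
For each mole of Pb₃(PO₄)₂ that dissolves per liter, [Pb²⁺] = 3s and [PO₄³⁻] = 2s; let s denote this solubility.
Ksp = [Pb²⁺]^3[PO₄³⁻]^2 = (3s)^3 · (2s)^2 = 108s^5
108s^5 = 2.07×10⁻⁴⁴  ⇒  s^5 = 1.92×10⁻⁴⁶
s = (1.92×10⁻⁴⁶)^(1/5) = 7.19×10⁻¹⁰ M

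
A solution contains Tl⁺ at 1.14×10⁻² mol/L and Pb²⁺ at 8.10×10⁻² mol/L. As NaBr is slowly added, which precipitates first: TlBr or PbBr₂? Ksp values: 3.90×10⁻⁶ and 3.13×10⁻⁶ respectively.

TlBr

The threshold for precipitation is Q = Ksp.
For TlBr: [Br⁻] = (Ksp/[Tl⁺]) = 3.42×10⁻⁴ mol/L
For PbBr₂: [Br⁻] = (Ksp/[Pb²⁺])^(1/2) = 6.22×10⁻³ mol/L
TlBr requires the lower [Br⁻], so it precipitates first.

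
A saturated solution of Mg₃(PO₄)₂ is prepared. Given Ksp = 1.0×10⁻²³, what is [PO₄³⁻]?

Mg₃(PO₄)₂(s) ⇌ 3 Mg²⁺(aq) + 2 PO₄³⁻(aq)
Call the molar solubility s, so that [Mg²⁺] = 3s and [PO₄³⁻] = 2s.
Ksp = [Mg²⁺]^3[PO₄³⁻]^2 = (3s)^3 · (2s)^2 = 108s^5 = 1.0×10⁻²³
s = 9.8×10⁻⁶ mol L⁻¹
[PO₄³⁻] = 2s = 2.0×10⁻⁵ mol L⁻¹

2.0×10⁻⁵ M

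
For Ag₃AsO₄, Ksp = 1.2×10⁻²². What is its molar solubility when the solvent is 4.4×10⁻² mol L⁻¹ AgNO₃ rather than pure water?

Ag₃AsO₄(s) ⇌ 3 Ag⁺(aq) + AsO₄³⁻(aq)
With Ag⁺ already at 4.4×10⁻² mol L⁻¹ and s small, take [Ag⁺] ≈ 4.4×10⁻² mol L⁻¹ and [AsO₄³⁻] = s.
Ksp = [Ag⁺]^3[AsO₄³⁻] = (4.4×10⁻²)^3s
s = 1.2×10⁻²² / (4.4×10⁻²)^3 = 1.4×10⁻¹⁸
s = 1.4×10⁻¹⁸ mol L⁻¹

1.4×10⁻¹⁸ M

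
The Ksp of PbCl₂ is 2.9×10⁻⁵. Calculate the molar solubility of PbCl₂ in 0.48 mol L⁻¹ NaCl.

1.3×10⁻⁴ M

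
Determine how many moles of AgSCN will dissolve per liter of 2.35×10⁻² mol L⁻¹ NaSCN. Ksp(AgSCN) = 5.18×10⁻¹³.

2.20×10⁻¹¹ M

AgSCN(s) ⇌ Ag⁺(aq) + SCN⁻(aq)
The solution already contains SCN⁻ at 2.35×10⁻² mol L⁻¹. Let s be the molar solubility of AgSCN.
[SCN⁻] ≈ 2.35×10⁻² mol L⁻¹ (common ion dominates); [Ag⁺] = s.
Ksp = [Ag⁺][SCN⁻] = s(2.35×10⁻²)
s = 5.18×10⁻¹³ / (2.35×10⁻²) = 2.20×10⁻¹¹
s = 2.20×10⁻¹¹ mol L⁻¹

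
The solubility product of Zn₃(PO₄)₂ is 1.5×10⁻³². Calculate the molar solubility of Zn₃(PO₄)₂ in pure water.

1.7×10⁻⁷ M

Zn₃(PO₄)₂(s) ⇌ 3 Zn²⁺(aq) + 2 PO₄³⁻(aq)
With molar solubility s: [Zn²⁺] = 3s, [PO₄³⁻] = 2s.
Ksp = [Zn²⁺]^3[PO₄³⁻]^2 = (3s)^3 · (2s)^2 = 108s^5
108s^5 = 1.5×10⁻³²  ⇒  s^5 = 1.4×10⁻³⁴
s = (1.4×10⁻³⁴)^(1/5) = 1.7×10⁻⁷ mol L⁻¹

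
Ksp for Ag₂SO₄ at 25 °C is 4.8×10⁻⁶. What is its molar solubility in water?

1.1×10⁻² M

Ag₂SO₄(s) ⇌ 2 Ag⁺(aq) + SO₄²⁻(aq)
For each mole of Ag₂SO₄ that dissolves per liter, [Ag⁺] = 2s and [SO₄²⁻] = s; let s denote this solubility.
Ksp = [Ag⁺]^2[SO₄²⁻] = (2s)^2 · s = 4s^3
4s^3 = 4.8×10⁻⁶  ⇒  s^3 = 1.2×10⁻⁶
s = 1.1×10⁻² M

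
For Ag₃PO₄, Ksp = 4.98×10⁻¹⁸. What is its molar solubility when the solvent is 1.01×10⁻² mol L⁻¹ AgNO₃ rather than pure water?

4.83×10⁻¹² M

Ag₃PO₄(s) ⇌ 3 Ag⁺(aq) + PO₄³⁻(aq)
Let s be the solubility of Ag₃PO₄ here. The common ion gives [Ag⁺] ≈ 1.01×10⁻² mol L⁻¹, and [PO₄³⁻] = s.
Ksp = [Ag⁺]^3[PO₄³⁻] = (1.01×10⁻²)^3s
s = 4.98×10⁻¹⁸ / (1.01×10⁻²)^3 = 4.83×10⁻¹²
s = 4.83×10⁻¹² mol L⁻¹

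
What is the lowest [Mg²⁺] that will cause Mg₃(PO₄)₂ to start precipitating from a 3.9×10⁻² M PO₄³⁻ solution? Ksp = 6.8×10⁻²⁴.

1.6×10⁻⁷ M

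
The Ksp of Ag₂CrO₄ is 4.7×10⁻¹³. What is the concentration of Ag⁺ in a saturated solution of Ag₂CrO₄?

9.8×10⁻⁵ M

Ag₂CrO₄(s) ⇌ 2 Ag⁺(aq) + CrO₄²⁻(aq)
If s mol/L of Ag₂CrO₄ dissolves, [Ag⁺] = 2s and [CrO₄²⁻] = s.
Ksp = [Ag⁺]^2[CrO₄²⁻] = (2s)^2 · s = 4s^3 = 4.7×10⁻¹³
s = 4.9×10⁻⁵ mol L⁻¹
[Ag⁺] = 2s = 9.8×10⁻⁵ mol L⁻¹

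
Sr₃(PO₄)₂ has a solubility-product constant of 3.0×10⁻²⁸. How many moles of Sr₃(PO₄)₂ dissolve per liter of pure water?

1.2×10⁻⁶ M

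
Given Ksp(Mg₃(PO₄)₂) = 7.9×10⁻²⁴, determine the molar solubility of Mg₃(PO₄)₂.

Mg₃(PO₄)₂(s) ⇌ 3 Mg²⁺(aq) + 2 PO₄³⁻(aq)
If s mol/L of Mg₃(PO₄)₂ dissolves, [Mg²⁺] = 3s and [PO₄³⁻] = 2s.
Ksp = [Mg²⁺]^3[PO₄³⁻]^2 = (3s)^3 · (2s)^2 = 108s^5
108s^5 = 7.9×10⁻²⁴  ⇒  s^5 = 7.3×10⁻²⁶
s = 9.4×10⁻⁶ M

9.4×10⁻⁶ M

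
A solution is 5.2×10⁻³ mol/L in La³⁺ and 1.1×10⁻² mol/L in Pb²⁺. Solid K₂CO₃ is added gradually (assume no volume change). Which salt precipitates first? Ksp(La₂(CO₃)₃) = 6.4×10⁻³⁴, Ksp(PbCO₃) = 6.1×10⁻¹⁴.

PbCO₃

The threshold for precipitation is Q = Ksp.
For La₂(CO₃)₃: [CO₃²⁻] = (Ksp/[La³⁺]^2)^(1/3) = 2.9×10⁻¹⁰ mol/L
For PbCO₃: [CO₃²⁻] = (Ksp/[Pb²⁺]) = 5.5×10⁻¹² mol/L
PbCO₃ requires the lower [CO₃²⁻], so it precipitates first.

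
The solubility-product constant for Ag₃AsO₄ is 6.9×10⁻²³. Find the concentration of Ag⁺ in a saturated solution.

Ag₃AsO₄(s) ⇌ 3 Ag⁺(aq) + AsO₄³⁻(aq)
Call the molar solubility s, so that [Ag⁺] = 3s and [AsO₄³⁻] = s.
Ksp = [Ag⁺]^3[AsO₄³⁻] = (3s)^3 · s = 27s^4 = 6.9×10⁻²³
s = 1.3×10⁻⁶ M
[Ag⁺] = 3s = 3.8×10⁻⁶ M

3.8×10⁻⁶ M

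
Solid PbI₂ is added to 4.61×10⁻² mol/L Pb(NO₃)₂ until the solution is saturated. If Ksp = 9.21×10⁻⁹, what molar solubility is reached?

PbI₂(s) ⇌ Pb²⁺(aq) + 2 I⁻(aq)
With Pb²⁺ already at 4.61×10⁻² mol/L and s small, take [Pb²⁺] ≈ 4.61×10⁻² mol/L and [I⁻] = 2s.
Ksp = [Pb²⁺][I⁻]^2 = (4.61×10⁻²)(2s)^2
(2s)^2 = 9.21×10⁻⁹ / (4.61×10⁻²) = 2.00×10⁻⁷
s = 2.23×10⁻⁴ mol/L

2.23×10⁻⁴ M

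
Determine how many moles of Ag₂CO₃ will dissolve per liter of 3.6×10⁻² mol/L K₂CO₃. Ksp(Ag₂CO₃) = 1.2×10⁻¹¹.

9.1×10⁻⁶ M

Ag₂CO₃(s) ⇌ 2 Ag⁺(aq) + CO₃²⁻(aq)
CO₃²⁻ is already present at 3.6×10⁻² mol/L. If s mol/L of Ag₂CO₃ dissolves, [Ag⁺] = 2s while [CO₃²⁻] ≈ 3.6×10⁻² mol/L.
Ksp = [Ag⁺]^2[CO₃²⁻] = (2s)^2(3.6×10⁻²)
(2s)^2 = 1.2×10⁻¹¹ / (3.6×10⁻²) = 3.3×10⁻¹⁰
s = 9.1×10⁻⁶ mol/L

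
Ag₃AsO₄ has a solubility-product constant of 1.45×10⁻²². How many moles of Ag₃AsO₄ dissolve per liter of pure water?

1.52×10⁻⁶ M

Ag₃AsO₄(s) ⇌ 3 Ag⁺(aq) + AsO₄³⁻(aq)
With molar solubility s: [Ag⁺] = 3s, [AsO₄³⁻] = s.
Ksp = [Ag⁺]^3[AsO₄³⁻] = (3s)^3 · s = 27s^4
27s^4 = 1.45×10⁻²²  ⇒  s^4 = 5.37×10⁻²⁴
s = 1.52×10⁻⁶ M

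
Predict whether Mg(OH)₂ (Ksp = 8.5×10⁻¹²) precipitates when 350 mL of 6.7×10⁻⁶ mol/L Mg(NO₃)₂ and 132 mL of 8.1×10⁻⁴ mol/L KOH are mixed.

No

The combined volume is 482 mL.
[Mg²⁺] = (6.7×10⁻⁶)(350)/482 = 4.9×10⁻⁶ mol/L
[OH⁻] = (8.1×10⁻⁴)(132)/482 = 2.2×10⁻⁴ mol/L
Q = [Mg²⁺][OH⁻]^2 = 2.4×10⁻¹³
Q < Ksp (2.4×10⁻¹³ vs 8.5×10⁻¹²); the solution remains unsaturated and no precipitate forms.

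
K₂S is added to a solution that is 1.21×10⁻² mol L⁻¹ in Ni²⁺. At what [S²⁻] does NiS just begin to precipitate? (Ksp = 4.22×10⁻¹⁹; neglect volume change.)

3.49×10⁻¹⁷ M

Precipitation begins when Q = Ksp.
NiS(s) ⇌ Ni²⁺(aq) + S²⁻(aq)
Ksp = [Ni²⁺][S²⁻] = [S²⁻](1.21×10⁻²)
[S²⁻] = 4.22×10⁻¹⁹ / (1.21×10⁻²) = 3.49×10⁻¹⁷
[S²⁻] = 3.49×10⁻¹⁷ mol L⁻¹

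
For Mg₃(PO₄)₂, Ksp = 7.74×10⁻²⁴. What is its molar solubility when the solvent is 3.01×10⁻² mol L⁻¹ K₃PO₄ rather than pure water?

Mg₃(PO₄)₂(s) ⇌ 3 Mg²⁺(aq) + 2 PO₄³⁻(aq)
PO₄³⁻ is already present at 3.01×10⁻² mol L⁻¹. If s mol/L of Mg₃(PO₄)₂ dissolves, [Mg²⁺] = 3s while [PO₄³⁻] ≈ 3.01×10⁻² mol L⁻¹.
Ksp = [Mg²⁺]^3[PO₄³⁻]^2 = (3s)^3(3.01×10⁻²)^2
(3s)^3 = 7.74×10⁻²⁴ / (3.01×10⁻²)^2 = 8.54×10⁻²¹
s = 6.81×10⁻⁸ mol L⁻¹

6.81×10⁻⁸ M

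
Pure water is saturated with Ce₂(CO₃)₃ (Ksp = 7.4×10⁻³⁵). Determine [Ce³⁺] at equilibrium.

1.2×10⁻⁷ M

Ce₂(CO₃)₃(s) ⇌ 2 Ce³⁺(aq) + 3 CO₃²⁻(aq)
For each mole of Ce₂(CO₃)₃ that dissolves per liter, [Ce³⁺] = 2s and [CO₃²⁻] = 3s; let s denote this solubility.
Ksp = [Ce³⁺]^2[CO₃²⁻]^3 = (2s)^2 · (3s)^3 = 108s^5 = 7.4×10⁻³⁵
s = 5.9×10⁻⁸ mol L⁻¹
[Ce³⁺] = 2s = 1.2×10⁻⁷ mol L⁻¹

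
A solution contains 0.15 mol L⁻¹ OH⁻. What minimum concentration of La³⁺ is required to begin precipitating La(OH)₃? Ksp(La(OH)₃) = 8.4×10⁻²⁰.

A salt starts to precipitate once the ion product Q reaches its Ksp.
La(OH)₃(s) ⇌ La³⁺(aq) + 3 OH⁻(aq)
Ksp = [La³⁺][OH⁻]^3 = [La³⁺](0.15)^3
[La³⁺] = 8.4×10⁻²⁰ / (0.15)^3 = 2.5×10⁻¹⁷
[La³⁺] = 2.5×10⁻¹⁷ mol L⁻¹

2.5×10⁻¹⁷ M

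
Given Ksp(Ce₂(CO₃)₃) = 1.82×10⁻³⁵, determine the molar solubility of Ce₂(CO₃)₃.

4.42×10⁻⁸ M

Ce₂(CO₃)₃(s) ⇌ 2 Ce³⁺(aq) + 3 CO₃²⁻(aq)
Call the molar solubility s, so that [Ce³⁺] = 2s and [CO₃²⁻] = 3s.
Ksp = [Ce³⁺]^2[CO₃²⁻]^3 = (2s)^2 · (3s)^3 = 108s^5
108s^5 = 1.82×10⁻³⁵  ⇒  s^5 = 1.69×10⁻³⁷
Taking the 5th root, s = 4.42×10⁻⁸ mol L⁻¹.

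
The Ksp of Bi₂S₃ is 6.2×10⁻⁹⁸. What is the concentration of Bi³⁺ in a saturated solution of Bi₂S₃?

2.8×10⁻²⁰ M

Bi₂S₃(s) ⇌ 2 Bi³⁺(aq) + 3 S²⁻(aq)
With molar solubility s: [Bi³⁺] = 2s, [S²⁻] = 3s.
Ksp = [Bi³⁺]^2[S²⁻]^3 = (2s)^2 · (3s)^3 = 108s^5 = 6.2×10⁻⁹⁸
s = 1.4×10⁻²⁰ mol/L
[Bi³⁺] = 2s = 2.8×10⁻²⁰ mol/L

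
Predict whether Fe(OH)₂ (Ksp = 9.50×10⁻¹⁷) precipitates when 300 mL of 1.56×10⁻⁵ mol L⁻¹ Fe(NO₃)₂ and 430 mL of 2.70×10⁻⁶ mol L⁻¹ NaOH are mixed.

No

The combined volume is 730 mL.
[Fe²⁺] = (1.56×10⁻⁵)(300)/730 = 6.41×10⁻⁶ mol L⁻¹
[OH⁻] = (2.70×10⁻⁶)(430)/730 = 1.59×10⁻⁶ mol L⁻¹
Q = [Fe²⁺][OH⁻]^2 = 1.62×10⁻¹⁷
Q = 1.62×10⁻¹⁷ < Ksp = 9.50×10⁻¹⁷, so the solution is unsaturated and no precipitate forms.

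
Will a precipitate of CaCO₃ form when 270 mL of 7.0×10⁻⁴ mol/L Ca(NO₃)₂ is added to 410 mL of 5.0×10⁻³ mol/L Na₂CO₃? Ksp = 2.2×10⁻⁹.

The combined volume is 680 mL.
[Ca²⁺] = (7.0×10⁻⁴)(270)/680 = 2.8×10⁻⁴ mol/L
[CO₃²⁻] = (5.0×10⁻³)(410)/680 = 3.0×10⁻³ mol/L
Q = [Ca²⁺][CO₃²⁻] = 8.4×10⁻⁷
Because Q > Ksp (8.4×10⁻⁷ vs 2.2×10⁻⁹), a precipitate of CaCO₃ forms.

Yes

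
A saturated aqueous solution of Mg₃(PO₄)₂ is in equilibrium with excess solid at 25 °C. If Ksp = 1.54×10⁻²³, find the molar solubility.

1.07×10⁻⁵ M

Mg₃(PO₄)₂(s) ⇌ 3 Mg²⁺(aq) + 2 PO₄³⁻(aq)
Let s be the molar solubility. Then [Mg²⁺] = 3s and [PO₄³⁻] = 2s.
Ksp = [Mg²⁺]^3[PO₄³⁻]^2 = (3s)^3 · (2s)^2 = 108s^5
108s^5 = 1.54×10⁻²³  ⇒  s^5 = 1.43×10⁻²⁵
Taking the 5th root, s = 1.07×10⁻⁵ mol L⁻¹.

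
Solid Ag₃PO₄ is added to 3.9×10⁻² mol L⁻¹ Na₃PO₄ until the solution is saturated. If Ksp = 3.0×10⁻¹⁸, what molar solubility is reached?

Ag₃PO₄(s) ⇌ 3 Ag⁺(aq) + PO₄³⁻(aq)
PO₄³⁻ is already present at 3.9×10⁻² mol L⁻¹. If s mol/L of Ag₃PO₄ dissolves, [Ag⁺] = 3s while [PO₄³⁻] ≈ 3.9×10⁻² mol L⁻¹.
Ksp = [Ag⁺]^3[PO₄³⁻] = (3s)^3(3.9×10⁻²)
(3s)^3 = 3.0×10⁻¹⁸ / (3.9×10⁻²) = 7.7×10⁻¹⁷
s = 1.4×10⁻⁶ mol L⁻¹

1.4×10⁻⁶ M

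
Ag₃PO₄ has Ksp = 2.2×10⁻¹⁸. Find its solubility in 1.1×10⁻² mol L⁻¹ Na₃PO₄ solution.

1.9×10⁻⁶ M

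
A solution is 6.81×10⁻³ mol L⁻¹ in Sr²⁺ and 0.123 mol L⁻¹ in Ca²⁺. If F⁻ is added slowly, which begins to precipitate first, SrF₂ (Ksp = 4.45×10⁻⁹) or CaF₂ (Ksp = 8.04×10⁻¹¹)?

CaF₂

Precipitation of each salt begins when its ion product equals Ksp.
For SrF₂: [F⁻] = (Ksp/[Sr²⁺])^(1/2) = 8.08×10⁻⁴ mol L⁻¹
For CaF₂: [F⁻] = (Ksp/[Ca²⁺])^(1/2) = 2.56×10⁻⁵ mol L⁻¹
CaF₂ requires the lower [F⁻], so it precipitates first.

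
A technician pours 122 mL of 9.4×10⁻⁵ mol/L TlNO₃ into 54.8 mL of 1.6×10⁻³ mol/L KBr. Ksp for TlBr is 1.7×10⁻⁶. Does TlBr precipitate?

Total volume after mixing = 122 + 54.8 = 176.8 mL.
[Tl⁺] = (9.4×10⁻⁵)(122)/176.8 = 6.5×10⁻⁵ mol/L
[Br⁻] = (1.6×10⁻³)(54.8)/176.8 = 5.0×10⁻⁴ mol/L
Q = [Tl⁺][Br⁻] = 3.2×10⁻⁸
Q < Ksp (3.2×10⁻⁸ vs 1.7×10⁻⁶); the solution remains unsaturated and no precipitate forms.

No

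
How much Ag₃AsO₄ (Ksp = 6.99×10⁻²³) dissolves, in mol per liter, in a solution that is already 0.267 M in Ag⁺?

Ag₃AsO₄(s) ⇌ 3 Ag⁺(aq) + AsO₄³⁻(aq)
Ag⁺ is already present at 0.267 M. If s mol/L of Ag₃AsO₄ dissolves, [AsO₄³⁻] = s while [Ag⁺] ≈ 0.267 M.
Ksp = [Ag⁺]^3[AsO₄³⁻] = (0.267)^3s
s = 6.99×10⁻²³ / (0.267)^3 = 3.67×10⁻²¹
s = 3.67×10⁻²¹ M

3.67×10⁻²¹ M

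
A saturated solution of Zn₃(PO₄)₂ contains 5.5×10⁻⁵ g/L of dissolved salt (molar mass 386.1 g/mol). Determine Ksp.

Convert to molarity: s = 5.5×10⁻⁵ / 386.1 = 1.425×10⁻⁷ mol/L
Zn₃(PO₄)₂(s) ⇌ 3 Zn²⁺(aq) + 2 PO₄³⁻(aq)
Call the molar solubility s, so that [Zn²⁺] = 3s and [PO₄³⁻] = 2s.
Ksp = [Zn²⁺]^3[PO₄³⁻]^2 = (3s)^3 · (2s)^2 = 108s^5
Ksp = 108 × (1.425×10⁻⁷)^5 = 6.3×10⁻³³

Ksp = 6.3×10⁻³³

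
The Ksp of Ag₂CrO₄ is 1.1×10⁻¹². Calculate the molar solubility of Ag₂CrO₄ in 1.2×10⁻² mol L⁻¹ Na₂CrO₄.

4.8×10⁻⁶ M

Ag₂CrO₄(s) ⇌ 2 Ag⁺(aq) + CrO₄²⁻(aq)
The solution already contains CrO₄²⁻ at 1.2×10⁻² mol L⁻¹. Let s be the molar solubility of Ag₂CrO₄.
[CrO₄²⁻] ≈ 1.2×10⁻² mol L⁻¹ (common ion dominates); [Ag⁺] = 2s.
Ksp = [Ag⁺]^2[CrO₄²⁻] = (2s)^2(1.2×10⁻²)
(2s)^2 = 1.1×10⁻¹² / (1.2×10⁻²) = 9.2×10⁻¹¹
s = 4.8×10⁻⁶ mol L⁻¹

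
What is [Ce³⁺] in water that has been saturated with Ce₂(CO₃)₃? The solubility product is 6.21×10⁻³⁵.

Ce₂(CO₃)₃(s) ⇌ 2 Ce³⁺(aq) + 3 CO₃²⁻(aq)
If s mol/L of Ce₂(CO₃)₃ dissolves, [Ce³⁺] = 2s and [CO₃²⁻] = 3s.
Ksp = [Ce³⁺]^2[CO₃²⁻]^3 = (2s)^2 · (3s)^3 = 108s^5 = 6.21×10⁻³⁵
s = 5.65×10⁻⁸ M
[Ce³⁺] = 2s = 1.13×10⁻⁷ M

1.13×10⁻⁷ M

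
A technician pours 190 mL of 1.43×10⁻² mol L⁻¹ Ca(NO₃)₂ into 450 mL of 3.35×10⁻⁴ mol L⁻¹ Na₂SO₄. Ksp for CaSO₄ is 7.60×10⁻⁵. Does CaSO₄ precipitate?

Total volume after mixing = 190 + 450 = 640 mL.
[Ca²⁺] = (1.43×10⁻²)(190)/640 = 4.25×10⁻³ mol L⁻¹
[SO₄²⁻] = (3.35×10⁻⁴)(450)/640 = 2.36×10⁻⁴ mol L⁻¹
Q = [Ca²⁺][SO₄²⁻] = 1.00×10⁻⁶
Q < Ksp (1.00×10⁻⁶ vs 7.60×10⁻⁵); the solution remains unsaturated and no precipitate forms.

No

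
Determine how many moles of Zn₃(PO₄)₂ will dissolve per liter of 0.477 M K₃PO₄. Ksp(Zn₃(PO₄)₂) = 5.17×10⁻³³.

Zn₃(PO₄)₂(s) ⇌ 3 Zn²⁺(aq) + 2 PO₄³⁻(aq)
Let s be the solubility of Zn₃(PO₄)₂ here. The common ion gives [PO₄³⁻] ≈ 0.477 M, and [Zn²⁺] = 3s.
Ksp = [Zn²⁺]^3[PO₄³⁻]^2 = (3s)^3(0.477)^2
(3s)^3 = 5.17×10⁻³³ / (0.477)^2 = 2.27×10⁻³²
s = 9.44×10⁻¹² M

9.44×10⁻¹² M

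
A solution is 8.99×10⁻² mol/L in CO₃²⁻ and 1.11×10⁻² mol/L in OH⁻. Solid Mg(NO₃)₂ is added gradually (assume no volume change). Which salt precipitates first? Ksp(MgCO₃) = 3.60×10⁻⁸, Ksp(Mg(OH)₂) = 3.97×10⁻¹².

Mg(OH)₂

Precipitation of each salt begins when its ion product equals Ksp.
For MgCO₃: [Mg²⁺] = (Ksp/[CO₃²⁻]) = 4.00×10⁻⁷ mol/L
For Mg(OH)₂: [Mg²⁺] = (Ksp/[OH⁻]^2) = 3.22×10⁻⁸ mol/L
The smaller threshold [Mg²⁺] is reached first, so Mg(OH)₂ precipitates first.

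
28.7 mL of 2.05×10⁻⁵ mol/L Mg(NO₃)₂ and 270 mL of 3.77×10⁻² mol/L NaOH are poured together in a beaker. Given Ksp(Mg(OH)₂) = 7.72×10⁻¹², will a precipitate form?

After mixing, V = 28.7 mL + 270 mL = 298.7 mL.
[Mg²⁺] = (2.05×10⁻⁵)(28.7)/298.7 = 1.97×10⁻⁶ mol/L
[OH⁻] = (3.77×10⁻²)(270)/298.7 = 3.41×10⁻² mol/L
Q = [Mg²⁺][OH⁻]^2 = 2.29×10⁻⁹
Since Q (2.29×10⁻⁹) exceeds Ksp (7.72×10⁻¹²), Mg(OH)₂ will precipitate.

Yes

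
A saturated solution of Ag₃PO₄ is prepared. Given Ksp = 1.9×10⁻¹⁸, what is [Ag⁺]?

4.9×10⁻⁵ M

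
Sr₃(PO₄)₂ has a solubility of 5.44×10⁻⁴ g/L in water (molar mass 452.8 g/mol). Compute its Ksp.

Molar solubility s = (5.44×10⁻⁴ g/L) / (452.8 g/mol) = 1.2014×10⁻⁶ mol/L
Sr₃(PO₄)₂(s) ⇌ 3 Sr²⁺(aq) + 2 PO₄³⁻(aq)
For each mole of Sr₃(PO₄)₂ that dissolves per liter, [Sr²⁺] = 3s and [PO₄³⁻] = 2s; let s denote this solubility.
Ksp = [Sr²⁺]^3[PO₄³⁻]^2 = (3s)^3 · (2s)^2 = 108s^5
Ksp = 108 × (1.2014×10⁻⁶)^5 = 2.70×10⁻²⁸

Ksp = 2.70×10⁻²⁸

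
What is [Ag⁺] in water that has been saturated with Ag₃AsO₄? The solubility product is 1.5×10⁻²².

Ag₃AsO₄(s) ⇌ 3 Ag⁺(aq) + AsO₄³⁻(aq)
With molar solubility s: [Ag⁺] = 3s, [AsO₄³⁻] = s.
Ksp = [Ag⁺]^3[AsO₄³⁻] = (3s)^3 · s = 27s^4 = 1.5×10⁻²²
s = 1.5×10⁻⁶ mol/L
[Ag⁺] = 3s = 4.6×10⁻⁶ mol/L

4.6×10⁻⁶ M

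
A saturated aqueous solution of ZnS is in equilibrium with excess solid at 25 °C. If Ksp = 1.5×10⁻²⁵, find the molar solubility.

3.9×10⁻¹³ M

ZnS(s) ⇌ Zn²⁺(aq) + S²⁻(aq)
With molar solubility s: [Zn²⁺] = s, [S²⁻] = s.
Ksp = [Zn²⁺][S²⁻] = s · s = s^2
s^2 = 1.5×10⁻²⁵
s = 3.9×10⁻¹³ mol L⁻¹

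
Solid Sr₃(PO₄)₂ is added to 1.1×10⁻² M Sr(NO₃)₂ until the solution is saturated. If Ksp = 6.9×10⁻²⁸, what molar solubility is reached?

Sr₃(PO₄)₂(s) ⇌ 3 Sr²⁺(aq) + 2 PO₄³⁻(aq)
The solution already contains Sr²⁺ at 1.1×10⁻² M. Let s be the molar solubility of Sr₃(PO₄)₂.
[Sr²⁺] ≈ 1.1×10⁻² M (common ion dominates); [PO₄³⁻] = 2s.
Ksp = [Sr²⁺]^3[PO₄³⁻]^2 = (1.1×10⁻²)^3(2s)^2
(2s)^2 = 6.9×10⁻²⁸ / (1.1×10⁻²)^3 = 5.2×10⁻²²
s = 1.1×10⁻¹¹ M

1.1×10⁻¹¹ M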